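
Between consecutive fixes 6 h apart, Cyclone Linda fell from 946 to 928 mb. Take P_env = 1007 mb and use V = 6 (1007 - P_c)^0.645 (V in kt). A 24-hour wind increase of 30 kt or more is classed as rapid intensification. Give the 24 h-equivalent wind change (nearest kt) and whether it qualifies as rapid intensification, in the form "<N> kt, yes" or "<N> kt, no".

V₁: ΔP = 61, V ≈ 6 × 61^0.645 ≈ 85.05 kt.
V₂: ΔP = 79, V ≈ 6 × 79^0.645 ≈ 100.49 kt.
ΔV over 6 h = 15.44 kt → 24 h equivalent = 15.44 × 24/6 ≈ 61.76 kt.
62 kt ≥ 30 kt ⇒ rapid intensification.

62 kt, yes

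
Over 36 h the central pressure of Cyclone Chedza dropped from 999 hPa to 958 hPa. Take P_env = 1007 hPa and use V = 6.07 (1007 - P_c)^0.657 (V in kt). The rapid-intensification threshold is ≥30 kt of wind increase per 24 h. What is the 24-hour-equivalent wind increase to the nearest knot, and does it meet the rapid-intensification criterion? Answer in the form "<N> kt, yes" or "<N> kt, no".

36 kt, yes

V₁: ΔP = 8, V ≈ 6.07 × 8^0.657 ≈ 23.80 kt.
V₂: ΔP = 49, V ≈ 6.07 × 49^0.657 ≈ 78.28 kt.
ΔV over 36 h = 54.48 kt → 24 h equivalent = 54.48 × 24/36 ≈ 36.32 kt.
36 kt ≥ 30 kt ⇒ rapid intensification.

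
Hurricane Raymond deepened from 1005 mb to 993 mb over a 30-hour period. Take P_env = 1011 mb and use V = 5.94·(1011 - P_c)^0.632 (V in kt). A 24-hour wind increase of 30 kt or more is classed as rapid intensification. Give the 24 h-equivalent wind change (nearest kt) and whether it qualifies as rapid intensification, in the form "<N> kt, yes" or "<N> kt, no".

V₁: ΔP = 6, V ≈ 5.94 × 6^0.632 ≈ 18.43 kt.
V₂: ΔP = 18, V ≈ 5.94 × 18^0.632 ≈ 36.91 kt.
ΔV over 30 h = 18.48 kt → 24 h equivalent = 18.48 × 24/30 ≈ 14.78 kt.
15 kt < 30 kt ⇒ not rapid intensification.

15 kt, no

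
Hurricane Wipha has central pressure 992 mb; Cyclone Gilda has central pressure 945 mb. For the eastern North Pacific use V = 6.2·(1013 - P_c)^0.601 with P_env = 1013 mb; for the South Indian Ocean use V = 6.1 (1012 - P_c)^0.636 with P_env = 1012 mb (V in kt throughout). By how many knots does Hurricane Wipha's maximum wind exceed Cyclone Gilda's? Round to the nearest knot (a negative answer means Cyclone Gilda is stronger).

Hurricane Wipha: ΔP = 21; V ≈ 6.2 × 21^0.601 ≈ 38.64 kt.
Cyclone Gilda: ΔP = 67; V ≈ 6.1 × 67^0.636 ≈ 88.45 kt.
Difference ≈ 38.64 − 88.45 = -49.81 → -50 kt.

-50 kt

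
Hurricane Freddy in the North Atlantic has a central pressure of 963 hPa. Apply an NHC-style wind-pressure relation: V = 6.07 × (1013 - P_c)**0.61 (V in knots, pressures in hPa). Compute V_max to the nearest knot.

66 kt

ΔP = 1013 − 963 = 50 hPa.
50^0.61 ≈ 10.874.
V ≈ 6.07 × 10.874 ≈ 66.0 kt.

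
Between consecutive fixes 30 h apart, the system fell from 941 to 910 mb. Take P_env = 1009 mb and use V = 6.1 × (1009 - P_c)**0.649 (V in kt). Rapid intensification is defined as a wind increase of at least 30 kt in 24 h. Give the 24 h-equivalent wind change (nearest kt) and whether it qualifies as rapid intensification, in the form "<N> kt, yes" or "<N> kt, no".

21 kt, no

V₁: ΔP = 68, V ≈ 6.1 × 68^0.649 ≈ 94.33 kt.
V₂: ΔP = 99, V ≈ 6.1 × 99^0.649 ≈ 120.36 kt.
ΔV over 30 h = 26.03 kt → 24 h equivalent = 26.03 × 24/30 ≈ 20.82 kt.
21 kt < 30 kt ⇒ not rapid intensification.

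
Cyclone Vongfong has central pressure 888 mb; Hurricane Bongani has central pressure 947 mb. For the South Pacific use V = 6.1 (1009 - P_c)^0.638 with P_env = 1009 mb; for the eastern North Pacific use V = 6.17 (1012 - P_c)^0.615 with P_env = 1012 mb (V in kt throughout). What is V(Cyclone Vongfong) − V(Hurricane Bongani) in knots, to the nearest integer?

50 kt

Cyclone Vongfong: ΔP = 121; V ≈ 6.1 × 121^0.638 ≈ 130.06 kt.
Hurricane Bongani: ΔP = 65; V ≈ 6.17 × 65^0.615 ≈ 80.39 kt.
Difference ≈ 130.06 − 80.39 = 49.67 → 50 kt.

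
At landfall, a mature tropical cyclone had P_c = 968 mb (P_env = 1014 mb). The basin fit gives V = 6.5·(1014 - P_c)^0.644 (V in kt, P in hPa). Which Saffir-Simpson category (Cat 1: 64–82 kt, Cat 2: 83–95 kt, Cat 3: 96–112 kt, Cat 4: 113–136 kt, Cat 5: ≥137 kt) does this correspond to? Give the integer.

1

ΔP = 1014 − 968 = 46 mb.
V ≈ 6.5 × 46^0.644 = 6.5 × 11.77 ≈ 77 kt.
77 kt falls in the Category 1 band.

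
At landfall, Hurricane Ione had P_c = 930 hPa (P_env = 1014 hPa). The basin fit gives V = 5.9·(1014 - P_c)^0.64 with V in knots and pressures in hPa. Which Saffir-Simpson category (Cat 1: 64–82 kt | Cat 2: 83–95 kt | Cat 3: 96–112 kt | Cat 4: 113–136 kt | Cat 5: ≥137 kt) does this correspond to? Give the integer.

3

ΔP = 1014 − 930 = 84 hPa.
V ≈ 5.9 × 84^0.64 = 5.9 × 17.04 ≈ 101 kt.
101 kt falls in the Category 3 band.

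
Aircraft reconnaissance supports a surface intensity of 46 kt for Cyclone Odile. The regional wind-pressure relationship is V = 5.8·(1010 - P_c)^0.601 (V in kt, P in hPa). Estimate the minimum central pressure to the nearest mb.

979 mb

ΔP = (V / 5.8)^(1/0.601) = (46/5.8)^1.664.
46/5.8 = 7.931; 7.931^1.664 ≈ 31.36 mb.
P_c = 1010 − 31.36 = 978.64 ≈ 979 mb.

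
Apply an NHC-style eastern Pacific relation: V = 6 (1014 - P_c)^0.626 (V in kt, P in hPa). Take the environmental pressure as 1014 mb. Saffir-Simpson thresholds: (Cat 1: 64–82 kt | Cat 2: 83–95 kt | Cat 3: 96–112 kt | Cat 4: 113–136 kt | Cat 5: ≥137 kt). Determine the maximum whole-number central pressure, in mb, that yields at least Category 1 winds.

Category 1 begins at V = 64 kt.
Required ΔP = (64/6)^(1/0.626) = 10.667^1.597 ≈ 43.88 mb.
P_c ≤ 1014 − 43.88 = 970.12, so the highest integer P_c is 970 mb.

970 mb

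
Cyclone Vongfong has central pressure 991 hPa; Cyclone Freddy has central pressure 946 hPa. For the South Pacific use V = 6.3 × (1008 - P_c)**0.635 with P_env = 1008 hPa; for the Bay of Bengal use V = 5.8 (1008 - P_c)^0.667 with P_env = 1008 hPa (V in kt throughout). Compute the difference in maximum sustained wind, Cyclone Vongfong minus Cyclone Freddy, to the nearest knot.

-53 kt

Cyclone Vongfong: ΔP = 17; V ≈ 6.3 × 17^0.635 ≈ 38.08 kt.
Cyclone Freddy: ΔP = 62; V ≈ 5.8 × 62^0.667 ≈ 90.98 kt.
Difference ≈ 38.08 − 90.98 = -52.90 → -53 kt.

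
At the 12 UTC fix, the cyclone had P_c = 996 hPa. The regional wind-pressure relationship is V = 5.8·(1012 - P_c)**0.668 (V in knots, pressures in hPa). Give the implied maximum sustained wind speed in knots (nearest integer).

37 kt

ΔP = 1012 − 996 = 16 hPa.
16^0.668 ≈ 6.373.
V ≈ 5.8 × 6.373 ≈ 37.0 kt.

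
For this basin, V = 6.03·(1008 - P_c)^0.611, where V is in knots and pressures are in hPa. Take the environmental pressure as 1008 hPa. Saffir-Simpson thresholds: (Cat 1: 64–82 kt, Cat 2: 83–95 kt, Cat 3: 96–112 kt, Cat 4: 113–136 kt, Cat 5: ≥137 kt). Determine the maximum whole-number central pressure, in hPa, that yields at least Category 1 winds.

960 hPa

Category 1 begins at V = 64 kt.
Required ΔP = (64/6.03)^(1/0.611) = 10.614^1.637 ≈ 47.75 hPa.
P_c ≤ 1008 − 47.75 = 960.25, so the highest integer P_c is 960 hPa.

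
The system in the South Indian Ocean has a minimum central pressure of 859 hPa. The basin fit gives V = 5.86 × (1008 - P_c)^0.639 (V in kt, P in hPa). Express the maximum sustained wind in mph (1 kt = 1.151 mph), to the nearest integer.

165 mph

ΔP = 1008 − 859 = 149 hPa.
V ≈ 5.86 × 149^0.639 = 5.86 × 24.472 ≈ 143.405 kt.
143.405 × 1.151 ≈ 165.06 mph → 165 mph.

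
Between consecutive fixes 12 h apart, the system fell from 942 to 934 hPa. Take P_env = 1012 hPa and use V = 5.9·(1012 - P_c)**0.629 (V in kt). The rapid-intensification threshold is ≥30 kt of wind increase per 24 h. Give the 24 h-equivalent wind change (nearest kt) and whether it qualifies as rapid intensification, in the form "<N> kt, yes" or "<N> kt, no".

12 kt, no

V₁: ΔP = 70, V ≈ 5.9 × 70^0.629 ≈ 85.39 kt.
V₂: ΔP = 78, V ≈ 5.9 × 78^0.629 ≈ 91.41 kt.
ΔV over 12 h = 6.02 kt → 24 h equivalent = 6.02 × 24/12 ≈ 12.04 kt.
12 kt < 30 kt ⇒ not rapid intensification.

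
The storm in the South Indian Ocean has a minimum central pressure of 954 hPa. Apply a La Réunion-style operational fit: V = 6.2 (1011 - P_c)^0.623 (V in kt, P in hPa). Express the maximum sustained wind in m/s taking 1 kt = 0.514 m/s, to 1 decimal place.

39.6 m/s

ΔP = 1011 − 954 = 57 hPa.
V ≈ 6.2 × 57^0.623 = 6.2 × 12.414 ≈ 76.966 kt.
76.966 × 0.514 ≈ 39.56 m/s → 39.6 m/s.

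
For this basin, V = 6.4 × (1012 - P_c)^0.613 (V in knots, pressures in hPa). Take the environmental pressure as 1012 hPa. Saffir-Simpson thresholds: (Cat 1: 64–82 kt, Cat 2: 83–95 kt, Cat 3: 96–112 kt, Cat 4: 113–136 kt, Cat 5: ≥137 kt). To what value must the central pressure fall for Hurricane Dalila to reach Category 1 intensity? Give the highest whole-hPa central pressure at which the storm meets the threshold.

Category 1 begins at V = 64 kt.
Required ΔP = (64/6.4)^(1/0.613) = 10.000^1.631 ≈ 42.79 hPa.
P_c ≤ 1012 − 42.79 = 969.21, so the highest integer P_c is 969 hPa.

969 hPa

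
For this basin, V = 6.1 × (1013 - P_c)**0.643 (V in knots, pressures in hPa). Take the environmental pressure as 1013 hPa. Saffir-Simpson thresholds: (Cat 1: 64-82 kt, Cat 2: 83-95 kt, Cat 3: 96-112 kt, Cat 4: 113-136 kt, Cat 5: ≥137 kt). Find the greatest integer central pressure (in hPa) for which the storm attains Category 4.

Category 4 begins at V = 113 kt.
Required ΔP = (113/6.1)^(1/0.643) = 18.525^1.555 ≈ 93.67 hPa.
P_c ≤ 1013 − 93.67 = 919.33, so the highest integer P_c is 919 hPa.

919 hPa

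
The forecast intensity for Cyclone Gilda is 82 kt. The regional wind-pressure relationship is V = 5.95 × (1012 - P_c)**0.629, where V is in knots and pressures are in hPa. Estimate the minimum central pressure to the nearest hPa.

ΔP = (V / 5.95)^(1/0.629) = (82/5.95)^1.590.
82/5.95 = 13.782; 13.782^1.590 ≈ 64.76 hPa.
P_c = 1012 − 64.76 = 947.24 ≈ 947 hPa.

947 hPa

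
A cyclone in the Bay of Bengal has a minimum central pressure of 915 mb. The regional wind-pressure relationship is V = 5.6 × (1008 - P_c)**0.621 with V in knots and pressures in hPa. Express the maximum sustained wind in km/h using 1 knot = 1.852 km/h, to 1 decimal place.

173.1 km/h

ΔP = 1008 − 915 = 93 mb.
V ≈ 5.6 × 93^0.621 = 5.6 × 16.689 ≈ 93.458 kt.
93.458 × 1.852 ≈ 173.08 km/h → 173.1 km/h.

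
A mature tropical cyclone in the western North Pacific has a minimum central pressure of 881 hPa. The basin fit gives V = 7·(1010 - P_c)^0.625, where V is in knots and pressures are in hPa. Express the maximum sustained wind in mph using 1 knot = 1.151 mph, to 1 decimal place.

ΔP = 1010 − 881 = 129 hPa.
V ≈ 7 × 129^0.625 = 7 × 20.851 ≈ 145.954 kt.
145.954 × 1.151 ≈ 167.99 mph → 168.0 mph.

168.0 mph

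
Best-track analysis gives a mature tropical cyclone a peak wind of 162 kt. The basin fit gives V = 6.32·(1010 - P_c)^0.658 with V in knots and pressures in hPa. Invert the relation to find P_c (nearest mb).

ΔP = (V / 6.32)^(1/0.658) = (162/6.32)^1.520.
162/6.32 = 25.633; 25.633^1.520 ≈ 138.37 mb.
P_c = 1010 − 138.37 = 871.63 ≈ 872 mb.

872 mb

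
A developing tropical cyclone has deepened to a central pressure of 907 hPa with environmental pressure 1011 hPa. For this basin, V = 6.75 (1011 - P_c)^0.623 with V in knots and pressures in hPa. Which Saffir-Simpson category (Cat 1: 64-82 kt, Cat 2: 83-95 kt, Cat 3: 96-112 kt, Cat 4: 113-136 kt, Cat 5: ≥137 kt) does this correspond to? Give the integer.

4

ΔP = 1011 − 907 = 104 hPa.
V ≈ 6.75 × 104^0.623 = 6.75 × 18.06 ≈ 122 kt.
122 kt falls in the Category 4 band.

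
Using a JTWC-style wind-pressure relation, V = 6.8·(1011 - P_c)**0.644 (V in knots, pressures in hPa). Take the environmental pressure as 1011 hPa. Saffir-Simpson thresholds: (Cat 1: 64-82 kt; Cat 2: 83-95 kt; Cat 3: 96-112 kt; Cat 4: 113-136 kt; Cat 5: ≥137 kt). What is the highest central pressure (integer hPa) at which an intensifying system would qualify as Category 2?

Category 2 begins at V = 83 kt.
Required ΔP = (83/6.8)^(1/0.644) = 12.206^1.553 ≈ 48.67 hPa.
P_c ≤ 1011 − 48.67 = 962.33, so the highest integer P_c is 962 hPa.

962 hPa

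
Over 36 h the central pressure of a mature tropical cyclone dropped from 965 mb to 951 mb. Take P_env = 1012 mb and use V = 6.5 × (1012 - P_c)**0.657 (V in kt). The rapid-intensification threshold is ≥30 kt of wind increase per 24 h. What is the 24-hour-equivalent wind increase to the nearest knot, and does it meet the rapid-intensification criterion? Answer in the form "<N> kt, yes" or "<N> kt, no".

V₁: ΔP = 47, V ≈ 6.5 × 47^0.657 ≈ 81.56 kt.
V₂: ΔP = 61, V ≈ 6.5 × 61^0.657 ≈ 96.80 kt.
ΔV over 36 h = 15.24 kt → 24 h equivalent = 15.24 × 24/36 ≈ 10.16 kt.
10 kt < 30 kt ⇒ not rapid intensification.

10 kt, no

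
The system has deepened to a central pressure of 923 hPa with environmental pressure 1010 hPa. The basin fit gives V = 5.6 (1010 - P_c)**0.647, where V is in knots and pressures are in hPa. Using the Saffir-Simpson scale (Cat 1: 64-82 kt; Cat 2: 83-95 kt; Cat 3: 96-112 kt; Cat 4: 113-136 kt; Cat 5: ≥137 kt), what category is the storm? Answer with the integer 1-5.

ΔP = 1010 − 923 = 87 hPa.
V ≈ 5.6 × 87^0.647 = 5.6 × 17.98 ≈ 101 kt.
101 kt falls in the Category 3 band.

3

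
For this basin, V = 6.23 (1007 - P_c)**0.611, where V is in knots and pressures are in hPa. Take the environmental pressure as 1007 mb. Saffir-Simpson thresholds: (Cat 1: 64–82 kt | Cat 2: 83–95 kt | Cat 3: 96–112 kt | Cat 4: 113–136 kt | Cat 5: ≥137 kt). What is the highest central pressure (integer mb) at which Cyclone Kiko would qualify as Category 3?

919 mb

Category 3 begins at V = 96 kt.
Required ΔP = (96/6.23)^(1/0.611) = 15.409^1.637 ≈ 87.90 mb.
P_c ≤ 1007 − 87.90 = 919.10, so the highest integer P_c is 919 mb.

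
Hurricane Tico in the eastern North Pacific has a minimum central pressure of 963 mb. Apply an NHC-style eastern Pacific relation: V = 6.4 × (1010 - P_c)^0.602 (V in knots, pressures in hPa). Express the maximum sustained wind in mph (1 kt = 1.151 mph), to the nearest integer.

75 mph

ΔP = 1010 − 963 = 47 mb.
V ≈ 6.4 × 47^0.602 = 6.4 × 10.153 ≈ 64.980 kt.
64.980 × 1.151 ≈ 74.79 mph → 75 mph.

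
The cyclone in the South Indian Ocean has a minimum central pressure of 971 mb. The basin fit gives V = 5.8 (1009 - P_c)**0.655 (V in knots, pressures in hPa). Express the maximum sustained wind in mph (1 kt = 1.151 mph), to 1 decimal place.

ΔP = 1009 − 971 = 38 mb.
V ≈ 5.8 × 38^0.655 = 5.8 × 10.833 ≈ 62.833 kt.
62.833 × 1.151 ≈ 72.32 mph → 72.3 mph.

72.3 mph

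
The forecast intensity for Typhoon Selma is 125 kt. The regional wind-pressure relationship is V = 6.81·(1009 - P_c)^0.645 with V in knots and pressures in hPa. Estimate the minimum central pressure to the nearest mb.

ΔP = (V / 6.81)^(1/0.645) = (125/6.81)^1.550.
125/6.81 = 18.355; 18.355^1.550 ≈ 91.06 mb.
P_c = 1009 − 91.06 = 917.94 ≈ 918 mb.

918 mb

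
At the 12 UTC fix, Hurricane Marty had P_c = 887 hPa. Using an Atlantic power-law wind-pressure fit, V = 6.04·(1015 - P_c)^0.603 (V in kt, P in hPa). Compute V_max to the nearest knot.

ΔP = 1015 − 887 = 128 hPa.
128^0.603 ≈ 18.649.
V ≈ 6.04 × 18.649 ≈ 112.6 kt.

113 kt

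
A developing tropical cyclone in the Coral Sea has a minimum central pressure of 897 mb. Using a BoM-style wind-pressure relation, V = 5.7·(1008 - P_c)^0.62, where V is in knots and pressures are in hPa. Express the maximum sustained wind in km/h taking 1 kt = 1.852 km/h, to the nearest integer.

ΔP = 1008 − 897 = 111 mb.
V ≈ 5.7 × 111^0.62 = 5.7 × 18.540 ≈ 105.676 kt.
105.676 × 1.852 ≈ 195.71 km/h → 196 km/h.

196 km/h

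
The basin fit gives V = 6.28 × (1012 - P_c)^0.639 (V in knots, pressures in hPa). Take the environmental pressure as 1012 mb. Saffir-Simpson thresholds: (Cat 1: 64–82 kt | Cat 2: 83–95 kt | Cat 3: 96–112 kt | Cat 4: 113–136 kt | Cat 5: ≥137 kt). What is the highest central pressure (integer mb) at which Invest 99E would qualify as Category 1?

974 mb

Category 1 begins at V = 64 kt.
Required ΔP = (64/6.28)^(1/0.639) = 10.191^1.565 ≈ 37.83 mb.
P_c ≤ 1012 − 37.83 = 974.17, so the highest integer P_c is 974 mb.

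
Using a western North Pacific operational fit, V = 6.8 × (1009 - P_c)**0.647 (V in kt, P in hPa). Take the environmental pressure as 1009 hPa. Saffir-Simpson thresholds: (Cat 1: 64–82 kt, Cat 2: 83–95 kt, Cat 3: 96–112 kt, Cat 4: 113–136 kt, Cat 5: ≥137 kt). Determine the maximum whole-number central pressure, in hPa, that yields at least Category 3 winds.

Category 3 begins at V = 96 kt.
Required ΔP = (96/6.8)^(1/0.647) = 14.118^1.546 ≈ 59.85 hPa.
P_c ≤ 1009 − 59.85 = 949.15, so the highest integer P_c is 949 hPa.

949 hPa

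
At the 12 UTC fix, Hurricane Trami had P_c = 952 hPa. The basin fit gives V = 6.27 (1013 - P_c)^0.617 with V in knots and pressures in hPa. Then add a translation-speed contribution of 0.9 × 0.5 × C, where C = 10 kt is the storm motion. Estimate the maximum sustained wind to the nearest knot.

84 kt

ΔP = 1013 − 952 = 61 hPa.
61^0.617 ≈ 12.634.
V ≈ 6.27 × 12.634 ≈ 79.2 kt.
Translation term: 0.9 × 0.5 × 10 = 4.5 kt.
Corrected V ≈ 83.7 kt → 84 kt.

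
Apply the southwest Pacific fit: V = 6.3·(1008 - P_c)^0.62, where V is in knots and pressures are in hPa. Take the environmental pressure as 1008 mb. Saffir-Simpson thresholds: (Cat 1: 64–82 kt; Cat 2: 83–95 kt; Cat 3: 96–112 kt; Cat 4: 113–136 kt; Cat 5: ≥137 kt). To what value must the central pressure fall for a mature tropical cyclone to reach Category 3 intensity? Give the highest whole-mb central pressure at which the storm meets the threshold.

Category 3 begins at V = 96 kt.
Required ΔP = (96/6.3)^(1/0.62) = 15.238^1.613 ≈ 80.90 mb.
P_c ≤ 1008 − 80.90 = 927.10, so the highest integer P_c is 927 mb.

927 mb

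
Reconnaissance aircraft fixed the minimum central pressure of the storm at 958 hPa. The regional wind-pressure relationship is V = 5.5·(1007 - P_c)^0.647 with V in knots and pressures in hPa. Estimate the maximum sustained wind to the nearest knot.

ΔP = 1007 − 958 = 49 hPa.
49^0.647 ≈ 12.404.
V ≈ 5.5 × 12.404 ≈ 68.2 kt.

68 kt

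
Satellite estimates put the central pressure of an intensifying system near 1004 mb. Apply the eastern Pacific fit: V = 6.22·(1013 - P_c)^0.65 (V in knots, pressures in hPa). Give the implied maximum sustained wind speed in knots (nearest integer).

ΔP = 1013 − 1004 = 9 mb.
9^0.65 ≈ 4.171.
V ≈ 6.22 × 4.171 ≈ 25.9 kt.

26 kt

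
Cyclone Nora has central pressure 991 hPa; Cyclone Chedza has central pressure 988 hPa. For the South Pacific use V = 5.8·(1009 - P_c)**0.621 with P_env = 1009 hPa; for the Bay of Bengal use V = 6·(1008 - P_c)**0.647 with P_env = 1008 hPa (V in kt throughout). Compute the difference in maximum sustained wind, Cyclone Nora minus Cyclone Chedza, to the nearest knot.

-7 kt

Cyclone Nora: ΔP = 18; V ≈ 5.8 × 18^0.621 ≈ 34.91 kt.
Cyclone Chedza: ΔP = 20; V ≈ 6 × 20^0.647 ≈ 41.68 kt.
Difference ≈ 34.91 − 41.68 = -6.77 → -7 kt.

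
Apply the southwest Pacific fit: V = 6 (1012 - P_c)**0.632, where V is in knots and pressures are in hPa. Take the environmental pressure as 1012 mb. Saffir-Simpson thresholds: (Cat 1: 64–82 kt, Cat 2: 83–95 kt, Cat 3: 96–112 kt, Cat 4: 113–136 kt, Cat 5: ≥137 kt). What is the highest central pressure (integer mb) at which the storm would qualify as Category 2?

Category 2 begins at V = 83 kt.
Required ΔP = (83/6)^(1/0.632) = 13.833^1.582 ≈ 63.87 mb.
P_c ≤ 1012 − 63.87 = 948.13, so the highest integer P_c is 948 mb.

948 mb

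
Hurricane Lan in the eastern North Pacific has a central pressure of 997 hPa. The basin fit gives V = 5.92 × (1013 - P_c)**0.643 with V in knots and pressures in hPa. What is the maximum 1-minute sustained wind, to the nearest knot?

35 kt

ΔP = 1013 − 997 = 16 hPa.
16^0.643 ≈ 5.946.
V ≈ 5.92 × 5.946 ≈ 35.2 kt.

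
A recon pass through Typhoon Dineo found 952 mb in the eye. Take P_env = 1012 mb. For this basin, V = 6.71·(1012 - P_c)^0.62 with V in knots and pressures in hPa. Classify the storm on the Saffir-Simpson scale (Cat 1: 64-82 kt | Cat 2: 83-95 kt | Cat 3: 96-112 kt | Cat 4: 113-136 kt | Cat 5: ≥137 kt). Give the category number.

ΔP = 1012 − 952 = 60 mb.
V ≈ 6.71 × 60^0.62 = 6.71 × 12.66 ≈ 85 kt.
85 kt falls in the Category 2 band.

2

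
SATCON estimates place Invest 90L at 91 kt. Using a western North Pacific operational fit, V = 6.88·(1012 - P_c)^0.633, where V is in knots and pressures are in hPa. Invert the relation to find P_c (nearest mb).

953 mb

ΔP = (V / 6.88)^(1/0.633) = (91/6.88)^1.580.
91/6.88 = 13.227; 13.227^1.580 ≈ 59.11 mb.
P_c = 1012 − 59.11 = 952.89 ≈ 953 mb.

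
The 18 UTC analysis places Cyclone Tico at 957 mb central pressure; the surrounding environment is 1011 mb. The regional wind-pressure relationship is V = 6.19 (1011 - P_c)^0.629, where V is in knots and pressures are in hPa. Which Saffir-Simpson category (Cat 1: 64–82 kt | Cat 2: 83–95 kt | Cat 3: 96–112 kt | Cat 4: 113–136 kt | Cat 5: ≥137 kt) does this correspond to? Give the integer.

ΔP = 1011 − 957 = 54 mb.
V ≈ 6.19 × 54^0.629 = 6.19 × 12.29 ≈ 76 kt.
76 kt falls in the Category 1 band.

1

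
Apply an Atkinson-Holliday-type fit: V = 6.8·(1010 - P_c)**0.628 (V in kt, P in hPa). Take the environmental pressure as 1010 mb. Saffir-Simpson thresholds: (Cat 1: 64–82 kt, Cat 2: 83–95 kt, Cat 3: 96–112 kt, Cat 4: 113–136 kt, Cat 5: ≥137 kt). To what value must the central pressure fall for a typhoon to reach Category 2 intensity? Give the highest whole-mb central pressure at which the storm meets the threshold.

956 mb

Category 2 begins at V = 83 kt.
Required ΔP = (83/6.8)^(1/0.628) = 12.206^1.592 ≈ 53.73 mb.
P_c ≤ 1010 − 53.73 = 956.27, so the highest integer P_c is 956 mb.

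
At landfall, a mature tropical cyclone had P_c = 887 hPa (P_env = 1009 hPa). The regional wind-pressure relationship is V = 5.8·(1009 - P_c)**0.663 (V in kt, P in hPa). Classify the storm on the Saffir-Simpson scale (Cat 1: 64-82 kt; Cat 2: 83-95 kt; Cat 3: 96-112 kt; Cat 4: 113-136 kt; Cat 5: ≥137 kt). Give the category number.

5

ΔP = 1009 − 887 = 122 hPa.
V ≈ 5.8 × 122^0.663 = 5.8 × 24.17 ≈ 140 kt.
140 kt falls in the Category 5 band.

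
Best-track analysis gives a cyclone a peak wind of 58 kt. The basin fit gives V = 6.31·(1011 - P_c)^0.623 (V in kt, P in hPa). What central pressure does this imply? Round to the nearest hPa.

976 hPa

ΔP = (V / 6.31)^(1/0.623) = (58/6.31)^1.605.
58/6.31 = 9.192; 9.192^1.605 ≈ 35.19 hPa.
P_c = 1011 − 35.19 = 975.81 ≈ 976 hPa.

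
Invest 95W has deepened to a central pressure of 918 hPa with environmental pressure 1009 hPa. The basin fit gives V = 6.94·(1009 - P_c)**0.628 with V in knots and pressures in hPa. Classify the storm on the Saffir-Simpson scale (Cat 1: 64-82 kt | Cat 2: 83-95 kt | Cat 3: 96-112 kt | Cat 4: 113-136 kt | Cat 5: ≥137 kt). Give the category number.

4

ΔP = 1009 − 918 = 91 hPa.
V ≈ 6.94 × 91^0.628 = 6.94 × 16.99 ≈ 118 kt.
118 kt falls in the Category 4 band.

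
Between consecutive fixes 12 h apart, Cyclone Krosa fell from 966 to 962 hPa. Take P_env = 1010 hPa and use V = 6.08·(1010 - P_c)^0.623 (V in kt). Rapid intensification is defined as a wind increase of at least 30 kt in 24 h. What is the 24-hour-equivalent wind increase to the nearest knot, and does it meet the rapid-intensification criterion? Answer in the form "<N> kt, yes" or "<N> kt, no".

V₁: ΔP = 44, V ≈ 6.08 × 44^0.623 ≈ 64.24 kt.
V₂: ΔP = 48, V ≈ 6.08 × 48^0.623 ≈ 67.81 kt.
ΔV over 12 h = 3.57 kt → 24 h equivalent = 3.57 × 24/12 ≈ 7.14 kt.
7 kt < 30 kt ⇒ not rapid intensification.

7 kt, no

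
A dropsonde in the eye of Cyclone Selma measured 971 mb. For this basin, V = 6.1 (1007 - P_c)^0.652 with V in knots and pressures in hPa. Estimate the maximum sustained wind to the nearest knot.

63 kt

ΔP = 1007 − 971 = 36 mb.
36^0.652 ≈ 10.344.
V ≈ 6.1 × 10.344 ≈ 63.1 kt.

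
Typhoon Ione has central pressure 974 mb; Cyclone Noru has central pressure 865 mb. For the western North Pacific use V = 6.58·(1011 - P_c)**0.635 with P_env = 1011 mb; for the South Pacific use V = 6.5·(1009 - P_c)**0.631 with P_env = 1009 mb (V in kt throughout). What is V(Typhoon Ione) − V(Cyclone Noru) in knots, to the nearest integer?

Typhoon Ione: ΔP = 37; V ≈ 6.58 × 37^0.635 ≈ 65.17 kt.
Cyclone Noru: ΔP = 144; V ≈ 6.5 × 144^0.631 ≈ 149.57 kt.
Difference ≈ 65.17 − 149.57 = -84.40 → -84 kt.

-84 kt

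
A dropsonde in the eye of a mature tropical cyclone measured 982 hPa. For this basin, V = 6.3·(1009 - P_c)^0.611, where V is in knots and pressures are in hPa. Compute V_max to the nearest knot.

47 kt

ΔP = 1009 − 982 = 27 hPa.
27^0.611 ≈ 7.491.
V ≈ 6.3 × 7.491 ≈ 47.2 kt.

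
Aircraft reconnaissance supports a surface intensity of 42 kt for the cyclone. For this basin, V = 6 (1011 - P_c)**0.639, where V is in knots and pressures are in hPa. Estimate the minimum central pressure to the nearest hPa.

990 hPa

ΔP = (V / 6)^(1/0.639) = (42/6)^1.565.
42/6 = 7.000; 7.000^1.565 ≈ 21.02 hPa.
P_c = 1011 − 21.02 = 989.98 ≈ 990 hPa.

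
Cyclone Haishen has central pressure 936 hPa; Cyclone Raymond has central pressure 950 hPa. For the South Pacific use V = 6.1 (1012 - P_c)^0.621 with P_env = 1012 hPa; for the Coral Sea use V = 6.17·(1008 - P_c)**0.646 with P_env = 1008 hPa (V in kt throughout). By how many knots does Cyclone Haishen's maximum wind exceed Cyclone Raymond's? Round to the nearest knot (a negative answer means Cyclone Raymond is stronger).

Cyclone Haishen: ΔP = 76; V ≈ 6.1 × 76^0.621 ≈ 89.81 kt.
Cyclone Raymond: ΔP = 58; V ≈ 6.17 × 58^0.646 ≈ 85.01 kt.
Difference ≈ 89.81 − 85.01 = 4.80 → 5 kt.

5 kt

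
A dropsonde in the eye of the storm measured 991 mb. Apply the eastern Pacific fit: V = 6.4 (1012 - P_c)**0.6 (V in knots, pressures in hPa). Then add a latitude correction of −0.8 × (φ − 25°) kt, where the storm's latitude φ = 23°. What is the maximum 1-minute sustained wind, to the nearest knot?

ΔP = 1012 − 991 = 21 mb.
21^0.6 ≈ 6.213.
V ≈ 6.4 × 6.213 ≈ 39.8 kt.
Latitude correction: −0.8 × (23 − 25) = 1.6 kt.
Corrected V ≈ 41.4 kt → 41 kt.

41 kt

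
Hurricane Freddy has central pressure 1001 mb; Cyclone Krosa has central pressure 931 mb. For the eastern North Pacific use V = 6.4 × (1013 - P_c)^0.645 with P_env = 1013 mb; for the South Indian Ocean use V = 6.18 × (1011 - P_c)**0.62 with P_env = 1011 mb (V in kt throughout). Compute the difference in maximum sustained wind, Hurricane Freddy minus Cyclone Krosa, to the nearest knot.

-62 kt

Hurricane Freddy: ΔP = 12; V ≈ 6.4 × 12^0.645 ≈ 31.79 kt.
Cyclone Krosa: ΔP = 80; V ≈ 6.18 × 80^0.62 ≈ 93.52 kt.
Difference ≈ 31.79 − 93.52 = -61.73 → -62 kt.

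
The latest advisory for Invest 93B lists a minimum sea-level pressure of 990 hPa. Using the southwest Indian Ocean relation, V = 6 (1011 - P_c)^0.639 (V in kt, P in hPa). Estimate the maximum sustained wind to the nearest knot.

ΔP = 1011 − 990 = 21 hPa.
21^0.639 ≈ 6.997.
V ≈ 6 × 6.997 ≈ 42.0 kt.

42 kt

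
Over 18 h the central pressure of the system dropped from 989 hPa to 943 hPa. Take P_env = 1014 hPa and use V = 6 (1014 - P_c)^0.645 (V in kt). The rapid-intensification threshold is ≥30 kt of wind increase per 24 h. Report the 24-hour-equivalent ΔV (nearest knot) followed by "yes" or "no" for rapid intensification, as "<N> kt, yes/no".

V₁: ΔP = 25, V ≈ 6 × 25^0.645 ≈ 47.84 kt.
V₂: ΔP = 71, V ≈ 6 × 71^0.645 ≈ 93.80 kt.
ΔV over 18 h = 45.96 kt → 24 h equivalent = 45.96 × 24/18 ≈ 61.28 kt.
61 kt ≥ 30 kt ⇒ rapid intensification.

61 kt, yes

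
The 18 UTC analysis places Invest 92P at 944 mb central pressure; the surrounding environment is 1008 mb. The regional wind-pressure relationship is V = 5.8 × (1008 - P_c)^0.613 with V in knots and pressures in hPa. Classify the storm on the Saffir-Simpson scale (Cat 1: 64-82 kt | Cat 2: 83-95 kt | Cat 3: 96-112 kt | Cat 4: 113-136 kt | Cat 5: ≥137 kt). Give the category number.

1

ΔP = 1008 − 944 = 64 mb.
V ≈ 5.8 × 64^0.613 = 5.8 × 12.80 ≈ 74 kt.
74 kt falls in the Category 1 band.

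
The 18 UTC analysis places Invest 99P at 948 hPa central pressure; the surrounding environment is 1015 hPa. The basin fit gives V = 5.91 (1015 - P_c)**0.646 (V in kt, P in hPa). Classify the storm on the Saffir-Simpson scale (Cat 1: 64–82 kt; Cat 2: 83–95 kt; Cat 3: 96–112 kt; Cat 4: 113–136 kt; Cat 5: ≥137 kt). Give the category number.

2

ΔP = 1015 − 948 = 67 hPa.
V ≈ 5.91 × 67^0.646 = 5.91 × 15.12 ≈ 89 kt.
89 kt falls in the Category 2 band.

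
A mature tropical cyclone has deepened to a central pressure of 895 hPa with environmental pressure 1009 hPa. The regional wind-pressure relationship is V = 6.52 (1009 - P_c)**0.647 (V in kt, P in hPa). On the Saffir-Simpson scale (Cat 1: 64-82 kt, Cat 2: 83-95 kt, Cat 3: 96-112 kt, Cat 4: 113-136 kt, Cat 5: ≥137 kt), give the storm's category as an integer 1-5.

ΔP = 1009 − 895 = 114 hPa.
V ≈ 6.52 × 114^0.647 = 6.52 × 21.42 ≈ 140 kt.
140 kt falls in the Category 5 band.

5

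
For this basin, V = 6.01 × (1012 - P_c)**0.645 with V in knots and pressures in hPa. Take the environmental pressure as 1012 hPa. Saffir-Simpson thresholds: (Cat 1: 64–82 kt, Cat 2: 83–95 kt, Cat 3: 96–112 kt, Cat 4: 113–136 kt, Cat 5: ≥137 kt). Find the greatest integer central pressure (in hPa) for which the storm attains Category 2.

Category 2 begins at V = 83 kt.
Required ΔP = (83/6.01)^(1/0.645) = 13.810^1.550 ≈ 58.58 hPa.
P_c ≤ 1012 − 58.58 = 953.42, so the highest integer P_c is 953 hPa.

953 hPa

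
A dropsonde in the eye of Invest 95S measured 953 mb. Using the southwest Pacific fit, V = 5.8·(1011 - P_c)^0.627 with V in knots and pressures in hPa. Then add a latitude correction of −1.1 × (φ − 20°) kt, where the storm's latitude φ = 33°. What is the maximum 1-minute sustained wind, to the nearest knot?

60 kt

ΔP = 1011 − 953 = 58 mb.
58^0.627 ≈ 12.755.
V ≈ 5.8 × 12.755 ≈ 74.0 kt.
Latitude correction: −1.1 × (33 − 20) = -14.3 kt.
Corrected V ≈ 59.7 kt → 60 kt.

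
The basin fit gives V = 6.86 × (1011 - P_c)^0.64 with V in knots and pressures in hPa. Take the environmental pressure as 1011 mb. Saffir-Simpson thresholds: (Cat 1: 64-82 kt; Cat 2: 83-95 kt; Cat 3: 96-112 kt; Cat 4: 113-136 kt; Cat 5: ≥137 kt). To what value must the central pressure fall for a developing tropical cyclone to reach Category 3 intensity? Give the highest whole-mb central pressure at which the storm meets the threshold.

Category 3 begins at V = 96 kt.
Required ΔP = (96/6.86)^(1/0.64) = 13.994^1.562 ≈ 61.74 mb.
P_c ≤ 1011 − 61.74 = 949.26, so the highest integer P_c is 949 mb.

949 mb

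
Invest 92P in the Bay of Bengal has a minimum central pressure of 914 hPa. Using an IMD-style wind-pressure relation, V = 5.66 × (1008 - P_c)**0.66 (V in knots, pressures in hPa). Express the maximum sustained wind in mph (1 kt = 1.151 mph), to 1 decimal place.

130.7 mph

ΔP = 1008 − 914 = 94 hPa.
V ≈ 5.66 × 94^0.66 = 5.66 × 20.057 ≈ 113.522 kt.
113.522 × 1.151 ≈ 130.66 mph → 130.7 mph.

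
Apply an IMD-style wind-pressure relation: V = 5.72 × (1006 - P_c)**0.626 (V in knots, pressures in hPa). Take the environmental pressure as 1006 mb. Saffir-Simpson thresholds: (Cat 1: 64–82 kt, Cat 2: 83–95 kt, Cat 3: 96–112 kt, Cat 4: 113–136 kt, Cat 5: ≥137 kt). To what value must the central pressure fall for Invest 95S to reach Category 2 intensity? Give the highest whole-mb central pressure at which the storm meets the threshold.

934 mb

Category 2 begins at V = 83 kt.
Required ΔP = (83/5.72)^(1/0.626) = 14.510^1.597 ≈ 71.73 mb.
P_c ≤ 1006 − 71.73 = 934.27, so the highest integer P_c is 934 mb.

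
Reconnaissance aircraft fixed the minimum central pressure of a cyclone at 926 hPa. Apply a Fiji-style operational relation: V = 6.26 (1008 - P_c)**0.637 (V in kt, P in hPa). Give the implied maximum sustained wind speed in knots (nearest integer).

104 kt

ΔP = 1008 − 926 = 82 hPa.
82^0.637 ≈ 16.561.
V ≈ 6.26 × 16.561 ≈ 103.7 kt.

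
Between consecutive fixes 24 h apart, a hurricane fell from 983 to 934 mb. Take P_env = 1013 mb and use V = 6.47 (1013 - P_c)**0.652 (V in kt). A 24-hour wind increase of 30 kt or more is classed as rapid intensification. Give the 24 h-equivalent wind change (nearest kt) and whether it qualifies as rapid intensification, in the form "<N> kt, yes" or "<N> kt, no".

V₁: ΔP = 30, V ≈ 6.47 × 30^0.652 ≈ 59.43 kt.
V₂: ΔP = 79, V ≈ 6.47 × 79^0.652 ≈ 111.73 kt.
ΔV over 24 h = 52.30 kt → 24 h equivalent = 52.30 × 24/24 ≈ 52.30 kt.
52 kt ≥ 30 kt ⇒ rapid intensification.

52 kt, yes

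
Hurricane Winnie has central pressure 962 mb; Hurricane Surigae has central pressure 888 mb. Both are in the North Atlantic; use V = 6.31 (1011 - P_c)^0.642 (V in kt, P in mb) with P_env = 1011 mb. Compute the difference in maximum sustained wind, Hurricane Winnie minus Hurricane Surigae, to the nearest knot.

-62 kt

Hurricane Winnie: ΔP = 49; V ≈ 6.31 × 49^0.642 ≈ 76.76 kt.
Hurricane Surigae: ΔP = 123; V ≈ 6.31 × 123^0.642 ≈ 138.60 kt.
Difference ≈ 76.76 − 138.60 = -61.84 → -62 kt.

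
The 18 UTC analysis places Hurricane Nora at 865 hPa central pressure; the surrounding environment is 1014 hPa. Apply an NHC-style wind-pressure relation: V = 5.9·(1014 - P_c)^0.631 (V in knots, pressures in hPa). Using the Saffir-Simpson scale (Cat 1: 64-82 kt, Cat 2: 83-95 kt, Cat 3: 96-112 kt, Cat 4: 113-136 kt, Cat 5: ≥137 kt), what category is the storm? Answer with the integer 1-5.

ΔP = 1014 − 865 = 149 hPa.
V ≈ 5.9 × 149^0.631 = 5.9 × 23.51 ≈ 139 kt.
139 kt falls in the Category 5 band.

5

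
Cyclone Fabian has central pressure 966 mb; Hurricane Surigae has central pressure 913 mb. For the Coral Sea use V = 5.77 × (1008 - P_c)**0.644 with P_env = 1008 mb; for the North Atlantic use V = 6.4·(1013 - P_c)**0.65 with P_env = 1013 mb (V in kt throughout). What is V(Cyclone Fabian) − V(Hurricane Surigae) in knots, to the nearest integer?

Cyclone Fabian: ΔP = 42; V ≈ 5.77 × 42^0.644 ≈ 64.05 kt.
Hurricane Surigae: ΔP = 100; V ≈ 6.4 × 100^0.65 ≈ 127.70 kt.
Difference ≈ 64.05 − 127.70 = -63.65 → -64 kt.

-64 kt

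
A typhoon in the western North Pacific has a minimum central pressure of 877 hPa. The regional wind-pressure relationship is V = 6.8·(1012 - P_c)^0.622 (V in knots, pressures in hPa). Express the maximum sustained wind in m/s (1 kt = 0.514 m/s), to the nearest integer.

74 m/s

ΔP = 1012 − 877 = 135 hPa.
V ≈ 6.8 × 135^0.622 = 6.8 × 21.138 ≈ 143.740 kt.
143.740 × 0.514 ≈ 73.88 m/s → 74 m/s.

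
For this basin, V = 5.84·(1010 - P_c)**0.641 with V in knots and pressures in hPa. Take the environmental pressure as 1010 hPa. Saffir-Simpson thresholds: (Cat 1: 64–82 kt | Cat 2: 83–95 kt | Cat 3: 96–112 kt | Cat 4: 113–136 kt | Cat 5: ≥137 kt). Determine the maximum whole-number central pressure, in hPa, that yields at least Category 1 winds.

Category 1 begins at V = 64 kt.
Required ΔP = (64/5.84)^(1/0.641) = 10.959^1.560 ≈ 41.89 hPa.
P_c ≤ 1010 − 41.89 = 968.11, so the highest integer P_c is 968 hPa.

968 hPa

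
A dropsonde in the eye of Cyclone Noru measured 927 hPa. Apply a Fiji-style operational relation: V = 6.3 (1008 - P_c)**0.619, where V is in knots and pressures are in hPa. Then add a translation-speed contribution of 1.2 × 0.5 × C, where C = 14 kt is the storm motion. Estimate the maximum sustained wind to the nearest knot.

104 kt

ΔP = 1008 − 927 = 81 hPa.
81^0.619 ≈ 15.183.
V ≈ 6.3 × 15.183 ≈ 95.7 kt.
Translation term: 1.2 × 0.5 × 14 = 8.4 kt.
Corrected V ≈ 104.1 kt → 104 kt.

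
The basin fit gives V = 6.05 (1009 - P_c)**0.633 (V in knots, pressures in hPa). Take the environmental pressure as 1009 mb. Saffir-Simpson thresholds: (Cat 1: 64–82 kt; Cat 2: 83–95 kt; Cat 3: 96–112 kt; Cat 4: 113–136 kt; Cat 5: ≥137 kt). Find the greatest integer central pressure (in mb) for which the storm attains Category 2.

Category 2 begins at V = 83 kt.
Required ΔP = (83/6.05)^(1/0.633) = 13.719^1.580 ≈ 62.62 mb.
P_c ≤ 1009 − 62.62 = 946.38, so the highest integer P_c is 946 mb.

946 mb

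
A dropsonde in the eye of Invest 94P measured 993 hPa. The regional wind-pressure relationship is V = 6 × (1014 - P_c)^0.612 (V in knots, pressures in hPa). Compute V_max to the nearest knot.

39 kt

ΔP = 1014 − 993 = 21 hPa.
21^0.612 ≈ 6.445.
V ≈ 6 × 6.445 ≈ 38.7 kt.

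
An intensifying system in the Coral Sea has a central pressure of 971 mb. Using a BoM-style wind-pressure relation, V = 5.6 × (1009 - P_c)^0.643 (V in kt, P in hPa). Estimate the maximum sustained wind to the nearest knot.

ΔP = 1009 − 971 = 38 mb.
38^0.643 ≈ 10.371.
V ≈ 5.6 × 10.371 ≈ 58.1 kt.

58 kt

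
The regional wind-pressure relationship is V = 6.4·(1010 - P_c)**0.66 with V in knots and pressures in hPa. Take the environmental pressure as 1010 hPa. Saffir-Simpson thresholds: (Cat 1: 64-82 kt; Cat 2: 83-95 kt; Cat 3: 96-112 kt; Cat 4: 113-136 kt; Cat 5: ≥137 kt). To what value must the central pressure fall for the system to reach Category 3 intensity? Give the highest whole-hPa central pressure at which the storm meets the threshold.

Category 3 begins at V = 96 kt.
Required ΔP = (96/6.4)^(1/0.66) = 15.000^1.515 ≈ 60.53 hPa.
P_c ≤ 1010 − 60.53 = 949.47, so the highest integer P_c is 949 hPa.

949 hPa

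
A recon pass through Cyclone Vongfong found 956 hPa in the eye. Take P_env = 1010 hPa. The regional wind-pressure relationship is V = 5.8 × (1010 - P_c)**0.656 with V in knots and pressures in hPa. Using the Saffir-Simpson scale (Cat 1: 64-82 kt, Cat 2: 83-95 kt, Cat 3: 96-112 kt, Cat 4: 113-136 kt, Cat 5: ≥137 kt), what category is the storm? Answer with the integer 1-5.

ΔP = 1010 − 956 = 54 hPa.
V ≈ 5.8 × 54^0.656 = 5.8 × 13.69 ≈ 79 kt.
79 kt falls in the Category 1 band.

1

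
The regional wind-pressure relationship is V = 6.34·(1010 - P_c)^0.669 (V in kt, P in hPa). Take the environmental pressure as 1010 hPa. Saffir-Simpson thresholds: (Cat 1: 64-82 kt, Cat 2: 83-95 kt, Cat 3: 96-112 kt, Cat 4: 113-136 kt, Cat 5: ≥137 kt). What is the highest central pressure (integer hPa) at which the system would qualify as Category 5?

Category 5 begins at V = 137 kt.
Required ΔP = (137/6.34)^(1/0.669) = 21.609^1.495 ≈ 98.85 hPa.
P_c ≤ 1010 − 98.85 = 911.15, so the highest integer P_c is 911 hPa.

911 hPa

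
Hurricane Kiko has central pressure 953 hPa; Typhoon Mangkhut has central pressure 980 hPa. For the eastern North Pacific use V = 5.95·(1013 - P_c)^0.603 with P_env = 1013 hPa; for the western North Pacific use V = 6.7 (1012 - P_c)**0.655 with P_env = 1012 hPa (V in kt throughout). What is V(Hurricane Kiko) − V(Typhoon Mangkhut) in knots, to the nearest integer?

5 kt

Hurricane Kiko: ΔP = 60; V ≈ 5.95 × 60^0.603 ≈ 70.27 kt.
Typhoon Mangkhut: ΔP = 32; V ≈ 6.7 × 32^0.655 ≈ 64.86 kt.
Difference ≈ 70.27 − 64.86 = 5.41 → 5 kt.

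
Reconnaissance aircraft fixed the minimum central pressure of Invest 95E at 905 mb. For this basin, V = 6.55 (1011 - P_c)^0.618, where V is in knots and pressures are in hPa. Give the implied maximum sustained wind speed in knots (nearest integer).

ΔP = 1011 − 905 = 106 mb.
106^0.618 ≈ 17.850.
V ≈ 6.55 × 17.850 ≈ 116.9 kt.

117 kt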